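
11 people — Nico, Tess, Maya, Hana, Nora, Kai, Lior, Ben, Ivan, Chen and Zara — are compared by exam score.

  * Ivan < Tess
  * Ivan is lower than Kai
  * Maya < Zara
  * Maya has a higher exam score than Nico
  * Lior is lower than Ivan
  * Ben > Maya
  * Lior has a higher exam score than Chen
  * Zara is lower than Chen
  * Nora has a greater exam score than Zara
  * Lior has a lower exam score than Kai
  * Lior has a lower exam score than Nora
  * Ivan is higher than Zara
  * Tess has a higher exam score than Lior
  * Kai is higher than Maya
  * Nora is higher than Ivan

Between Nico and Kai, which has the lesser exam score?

The relevant relations are Nico < Maya; Maya < Zara; Zara < Chen; Chen < Lior; Lior < Ivan; Ivan < Kai.
Together: Nico < Maya < Zara < Chen < Lior < Ivan < Kai.
So Nico < Kai; Nico is the lower of the two.

Nico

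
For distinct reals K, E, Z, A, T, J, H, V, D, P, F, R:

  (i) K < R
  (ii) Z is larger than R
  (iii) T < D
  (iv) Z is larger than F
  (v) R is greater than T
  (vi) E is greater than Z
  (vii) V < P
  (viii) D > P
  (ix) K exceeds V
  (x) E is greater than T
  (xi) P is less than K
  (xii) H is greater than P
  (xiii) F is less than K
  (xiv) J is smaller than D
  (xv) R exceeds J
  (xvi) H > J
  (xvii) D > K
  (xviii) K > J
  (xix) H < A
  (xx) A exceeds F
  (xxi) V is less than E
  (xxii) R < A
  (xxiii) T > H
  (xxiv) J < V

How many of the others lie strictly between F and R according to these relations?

The relations place F below R. An element lies strictly between them when it is forced above F and also forced below R.
Above F: {K, Z, A, E, D}. Below R: {J, V, P, K, H, T}.
Intersection: {K} — 1.

1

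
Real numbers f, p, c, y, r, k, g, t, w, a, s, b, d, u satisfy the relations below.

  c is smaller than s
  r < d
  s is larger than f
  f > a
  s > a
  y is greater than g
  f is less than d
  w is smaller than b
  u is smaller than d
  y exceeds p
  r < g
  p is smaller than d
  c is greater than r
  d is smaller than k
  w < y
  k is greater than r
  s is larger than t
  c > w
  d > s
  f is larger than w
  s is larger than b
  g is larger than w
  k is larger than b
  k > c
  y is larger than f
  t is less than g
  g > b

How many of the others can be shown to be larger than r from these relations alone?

From r the given relations immediately reach c, g, d, k.
From those, s, y — 6 in total.
No other element is forced above r by the given relations, so the count is 6.

6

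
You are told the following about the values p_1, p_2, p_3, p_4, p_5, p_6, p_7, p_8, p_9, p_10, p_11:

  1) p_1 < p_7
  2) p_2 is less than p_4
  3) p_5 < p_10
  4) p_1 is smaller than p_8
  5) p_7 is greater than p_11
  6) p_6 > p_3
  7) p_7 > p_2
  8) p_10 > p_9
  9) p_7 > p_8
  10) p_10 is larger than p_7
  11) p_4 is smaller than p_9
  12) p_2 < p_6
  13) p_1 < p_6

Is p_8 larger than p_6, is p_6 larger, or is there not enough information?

undetermined

Following every chain through p_8: above p_8 we get p_7, p_10; below p_8 we get p_1.
p_6 is not reached, and no chain runs the other way from p_6 to p_8.
So the given relations leave the order of p_8 and p_6 undetermined.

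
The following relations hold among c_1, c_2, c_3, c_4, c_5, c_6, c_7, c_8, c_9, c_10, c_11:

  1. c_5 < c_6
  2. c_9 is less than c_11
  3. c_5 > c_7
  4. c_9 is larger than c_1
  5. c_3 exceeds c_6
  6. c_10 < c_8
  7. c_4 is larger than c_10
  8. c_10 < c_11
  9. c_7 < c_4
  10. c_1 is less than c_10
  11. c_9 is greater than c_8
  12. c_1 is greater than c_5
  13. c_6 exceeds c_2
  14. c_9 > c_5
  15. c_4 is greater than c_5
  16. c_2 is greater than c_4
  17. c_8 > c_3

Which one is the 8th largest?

c_10

Piecing the relations together gives one ordering: c_7 < c_5 < c_1 < c_10 < c_4 < c_2 < c_6 < c_3 < c_8 < c_9 < c_11.
The 8th largest is c_10.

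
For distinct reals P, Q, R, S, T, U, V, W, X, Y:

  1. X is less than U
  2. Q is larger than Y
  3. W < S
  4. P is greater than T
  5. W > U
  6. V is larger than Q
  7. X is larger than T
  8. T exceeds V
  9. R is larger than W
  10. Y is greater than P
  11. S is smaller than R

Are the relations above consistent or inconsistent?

We have T < P stated directly, yet also P < Y < Q < V < T by chaining the others — so P < T. Contradiction.

inconsistent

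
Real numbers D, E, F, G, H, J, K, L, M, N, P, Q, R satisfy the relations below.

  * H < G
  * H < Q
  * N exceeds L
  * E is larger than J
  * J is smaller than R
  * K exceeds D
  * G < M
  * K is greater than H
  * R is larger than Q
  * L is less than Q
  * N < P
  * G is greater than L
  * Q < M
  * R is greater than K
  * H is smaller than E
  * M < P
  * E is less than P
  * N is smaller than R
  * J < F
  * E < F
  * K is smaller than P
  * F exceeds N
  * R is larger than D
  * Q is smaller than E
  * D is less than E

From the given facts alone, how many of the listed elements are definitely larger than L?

8

Directly above L: Q, N, G.
One step further: E, M, F, P, R (8 so far).
No other element is forced above L by the given relations, so the count is 8.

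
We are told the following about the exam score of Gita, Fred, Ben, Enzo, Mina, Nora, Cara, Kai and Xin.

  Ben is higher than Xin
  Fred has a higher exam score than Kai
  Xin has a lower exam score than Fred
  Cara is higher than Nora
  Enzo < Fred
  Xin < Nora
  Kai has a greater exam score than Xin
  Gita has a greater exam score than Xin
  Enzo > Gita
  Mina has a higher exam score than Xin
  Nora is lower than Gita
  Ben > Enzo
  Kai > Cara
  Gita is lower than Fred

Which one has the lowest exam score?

Xin

Nora is not least since Xin < Nora; Gita is not least since Nora < Gita; Cara is not least since Nora < Cara; Enzo is not least since Gita < Enzo; Mina is not least since Xin < Mina; Kai is not least since Xin < Kai; Fred is not least since Xin < Fred; Ben is not least since Enzo < Ben.
Only Xin has nothing below it, so Xin is the lowest exam score.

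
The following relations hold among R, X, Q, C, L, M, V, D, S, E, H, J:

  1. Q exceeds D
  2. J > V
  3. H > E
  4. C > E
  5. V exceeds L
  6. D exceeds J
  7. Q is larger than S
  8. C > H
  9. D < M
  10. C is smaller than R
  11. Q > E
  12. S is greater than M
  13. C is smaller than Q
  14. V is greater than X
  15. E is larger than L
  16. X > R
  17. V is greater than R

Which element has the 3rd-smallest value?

H

Piecing the relations together gives one ordering: L < E < H < C < R < X < V < J < D < M < S < Q.
The 3rd smallest is H.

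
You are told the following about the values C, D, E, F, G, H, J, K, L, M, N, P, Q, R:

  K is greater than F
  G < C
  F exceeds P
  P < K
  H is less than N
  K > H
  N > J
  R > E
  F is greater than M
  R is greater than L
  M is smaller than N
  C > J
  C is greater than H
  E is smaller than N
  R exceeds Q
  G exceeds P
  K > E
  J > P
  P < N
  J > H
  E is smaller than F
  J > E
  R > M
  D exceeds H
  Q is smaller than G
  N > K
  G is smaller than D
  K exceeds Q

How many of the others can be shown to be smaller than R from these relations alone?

4

Directly below R: Q, L, E, M.
Nothing else is reachable below R; 4 in all.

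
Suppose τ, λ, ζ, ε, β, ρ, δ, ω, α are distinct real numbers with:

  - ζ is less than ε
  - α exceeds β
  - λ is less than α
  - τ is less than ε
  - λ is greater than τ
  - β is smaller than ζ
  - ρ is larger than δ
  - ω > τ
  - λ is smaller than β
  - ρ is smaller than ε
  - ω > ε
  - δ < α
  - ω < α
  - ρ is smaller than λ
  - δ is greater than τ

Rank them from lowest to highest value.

The consecutive links are each given: τ < δ; δ < ρ; ρ < λ; λ < β; β < ζ; ζ < ε; ε < ω; ω < α.

τ < δ < ρ < λ < β < ζ < ε < ω < α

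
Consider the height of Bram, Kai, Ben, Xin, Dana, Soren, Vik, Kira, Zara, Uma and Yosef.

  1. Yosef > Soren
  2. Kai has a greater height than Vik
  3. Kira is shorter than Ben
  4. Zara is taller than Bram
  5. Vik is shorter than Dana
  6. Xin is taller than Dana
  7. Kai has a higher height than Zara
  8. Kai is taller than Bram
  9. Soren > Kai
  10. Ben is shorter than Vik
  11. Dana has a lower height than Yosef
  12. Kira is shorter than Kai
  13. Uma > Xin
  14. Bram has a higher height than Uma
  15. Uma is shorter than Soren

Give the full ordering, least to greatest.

The consecutive links are each given: Kira < Ben; Ben < Vik; Vik < Dana; Dana < Xin; Xin < Uma; Uma < Bram; Bram < Zara; Zara < Kai; Kai < Soren; Soren < Yosef.

Kira < Ben < Vik < Dana < Xin < Uma < Bram < Zara < Kai < Soren < Yosef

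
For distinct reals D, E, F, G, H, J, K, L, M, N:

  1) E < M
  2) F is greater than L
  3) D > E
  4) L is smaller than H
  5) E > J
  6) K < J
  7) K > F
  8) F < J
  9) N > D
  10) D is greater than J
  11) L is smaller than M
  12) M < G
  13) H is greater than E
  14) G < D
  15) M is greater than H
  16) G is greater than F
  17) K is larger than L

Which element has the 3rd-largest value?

The consecutive relations fix a unique order: L < F < K < J < E < H < M < G < D < N.
The 3rd largest is G.

G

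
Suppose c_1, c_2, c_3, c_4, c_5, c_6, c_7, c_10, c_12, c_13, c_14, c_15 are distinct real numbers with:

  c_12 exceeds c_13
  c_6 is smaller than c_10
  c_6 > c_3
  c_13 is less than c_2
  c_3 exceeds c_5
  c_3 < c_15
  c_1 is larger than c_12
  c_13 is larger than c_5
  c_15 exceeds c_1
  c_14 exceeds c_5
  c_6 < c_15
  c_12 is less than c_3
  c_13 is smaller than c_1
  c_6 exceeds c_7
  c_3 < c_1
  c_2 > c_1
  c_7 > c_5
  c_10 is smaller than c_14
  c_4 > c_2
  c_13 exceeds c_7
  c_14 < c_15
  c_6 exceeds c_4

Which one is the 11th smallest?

The consecutive relations fix a unique order: c_5 < c_7 < c_13 < c_12 < c_3 < c_1 < c_2 < c_4 < c_6 < c_10 < c_14 < c_15.
The 11th smallest is c_14.

c_14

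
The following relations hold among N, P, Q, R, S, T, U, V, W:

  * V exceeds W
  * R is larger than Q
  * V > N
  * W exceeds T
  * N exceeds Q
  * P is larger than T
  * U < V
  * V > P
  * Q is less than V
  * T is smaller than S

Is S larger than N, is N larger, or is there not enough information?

undetermined

Following every chain through N: above N we get V; below N we get Q.
S is not reached, and no chain runs the other way from S to N.
So the given relations leave the order of N and S undetermined.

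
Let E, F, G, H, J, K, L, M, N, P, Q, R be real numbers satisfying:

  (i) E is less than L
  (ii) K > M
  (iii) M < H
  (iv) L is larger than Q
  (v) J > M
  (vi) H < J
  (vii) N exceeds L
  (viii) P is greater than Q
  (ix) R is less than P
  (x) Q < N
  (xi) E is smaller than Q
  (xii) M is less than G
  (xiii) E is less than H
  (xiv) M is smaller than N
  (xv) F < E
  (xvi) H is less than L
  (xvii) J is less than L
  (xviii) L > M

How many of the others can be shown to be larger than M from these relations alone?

From M the given relations immediately reach H, J, K, G, L, N.
Nothing else is reachable above M; 6 in all.

6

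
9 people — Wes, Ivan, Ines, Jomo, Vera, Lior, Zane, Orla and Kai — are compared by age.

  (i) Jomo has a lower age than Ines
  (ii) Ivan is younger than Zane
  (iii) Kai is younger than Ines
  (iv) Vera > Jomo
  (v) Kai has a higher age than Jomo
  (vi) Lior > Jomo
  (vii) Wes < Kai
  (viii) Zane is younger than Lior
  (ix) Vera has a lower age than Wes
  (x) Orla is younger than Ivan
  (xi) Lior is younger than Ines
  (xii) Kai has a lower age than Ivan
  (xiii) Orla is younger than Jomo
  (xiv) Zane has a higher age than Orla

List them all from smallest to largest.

Each adjacent pair is fixed by a given relation: Orla < Jomo; Jomo < Vera; Vera < Wes; Wes < Kai; Kai < Ivan; Ivan < Zane; Zane < Lior; Lior < Ines. Chaining them end to end gives the full order.

Orla < Jomo < Vera < Wes < Kai < Ivan < Zane < Lior < Ines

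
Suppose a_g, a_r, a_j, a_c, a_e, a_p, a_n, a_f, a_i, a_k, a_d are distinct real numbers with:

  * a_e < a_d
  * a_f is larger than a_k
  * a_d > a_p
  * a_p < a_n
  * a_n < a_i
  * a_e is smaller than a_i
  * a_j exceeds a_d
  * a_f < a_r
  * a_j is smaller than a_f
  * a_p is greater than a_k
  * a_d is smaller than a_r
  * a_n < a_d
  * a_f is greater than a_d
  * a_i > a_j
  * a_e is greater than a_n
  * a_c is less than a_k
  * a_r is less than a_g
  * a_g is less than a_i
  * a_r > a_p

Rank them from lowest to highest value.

Each adjacent pair is fixed by a given relation: a_c < a_k; a_k < a_p; a_p < a_n; a_n < a_e; a_e < a_d; a_d < a_j; a_j < a_f; a_f < a_r; a_r < a_g; a_g < a_i. Chaining them end to end gives the full order.

a_c < a_k < a_p < a_n < a_e < a_d < a_j < a_f < a_r < a_g < a_i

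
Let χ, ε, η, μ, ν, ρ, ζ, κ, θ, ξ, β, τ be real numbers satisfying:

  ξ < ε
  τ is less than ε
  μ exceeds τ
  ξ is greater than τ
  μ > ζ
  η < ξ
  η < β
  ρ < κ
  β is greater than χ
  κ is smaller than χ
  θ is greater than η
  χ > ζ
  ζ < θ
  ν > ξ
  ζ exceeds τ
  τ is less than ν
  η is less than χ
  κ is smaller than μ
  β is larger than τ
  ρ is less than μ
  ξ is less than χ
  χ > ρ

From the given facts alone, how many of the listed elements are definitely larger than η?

6

The elements the relations force above η are θ, ξ, χ, β, ν, ε — no chain reaches any other.
That is 6.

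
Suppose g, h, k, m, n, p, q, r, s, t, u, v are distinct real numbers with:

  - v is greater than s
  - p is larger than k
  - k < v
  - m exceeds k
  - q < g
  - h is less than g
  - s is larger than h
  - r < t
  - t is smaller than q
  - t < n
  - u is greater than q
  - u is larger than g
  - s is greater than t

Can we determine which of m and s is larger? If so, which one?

Following every chain through s: above s we get v; below s we get r, h, t.
m is not reached, and no chain runs the other way from m to s.
So the given relations leave the order of s and m undetermined.

undetermined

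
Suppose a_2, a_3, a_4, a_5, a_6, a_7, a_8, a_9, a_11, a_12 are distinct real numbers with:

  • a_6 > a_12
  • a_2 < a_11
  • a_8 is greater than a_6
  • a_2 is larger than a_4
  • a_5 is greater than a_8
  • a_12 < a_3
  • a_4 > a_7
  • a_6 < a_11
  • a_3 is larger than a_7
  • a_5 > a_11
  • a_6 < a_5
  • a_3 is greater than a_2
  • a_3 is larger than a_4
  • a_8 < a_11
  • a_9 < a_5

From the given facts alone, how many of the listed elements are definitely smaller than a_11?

Directly below a_11: a_6, a_8, a_2.
One step further: a_12, a_4 (5 so far).
One step further: a_7 (6 so far).
Nothing else is reachable below a_11; 6 in all.

6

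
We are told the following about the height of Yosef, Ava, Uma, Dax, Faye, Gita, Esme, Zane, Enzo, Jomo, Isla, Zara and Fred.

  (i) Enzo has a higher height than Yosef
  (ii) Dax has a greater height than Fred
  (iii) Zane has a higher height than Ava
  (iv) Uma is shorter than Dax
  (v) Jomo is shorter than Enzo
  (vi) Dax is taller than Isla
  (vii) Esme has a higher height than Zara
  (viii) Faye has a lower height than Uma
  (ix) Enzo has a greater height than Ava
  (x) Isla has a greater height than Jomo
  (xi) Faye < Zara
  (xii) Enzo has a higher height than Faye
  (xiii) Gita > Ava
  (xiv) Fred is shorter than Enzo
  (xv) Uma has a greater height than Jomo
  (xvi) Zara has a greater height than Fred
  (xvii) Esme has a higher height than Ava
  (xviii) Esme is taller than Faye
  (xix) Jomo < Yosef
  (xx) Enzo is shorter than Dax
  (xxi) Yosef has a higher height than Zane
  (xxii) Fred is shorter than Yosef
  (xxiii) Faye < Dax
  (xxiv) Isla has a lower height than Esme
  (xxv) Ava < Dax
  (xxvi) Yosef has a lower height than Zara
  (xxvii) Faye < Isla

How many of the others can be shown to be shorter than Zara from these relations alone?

6

Directly below Zara: Faye, Fred, Yosef.
One step further: Jomo, Zane (5 so far).
One step further: Ava (6 so far).
No other element is forced below Zara by the given relations, so the count is 6.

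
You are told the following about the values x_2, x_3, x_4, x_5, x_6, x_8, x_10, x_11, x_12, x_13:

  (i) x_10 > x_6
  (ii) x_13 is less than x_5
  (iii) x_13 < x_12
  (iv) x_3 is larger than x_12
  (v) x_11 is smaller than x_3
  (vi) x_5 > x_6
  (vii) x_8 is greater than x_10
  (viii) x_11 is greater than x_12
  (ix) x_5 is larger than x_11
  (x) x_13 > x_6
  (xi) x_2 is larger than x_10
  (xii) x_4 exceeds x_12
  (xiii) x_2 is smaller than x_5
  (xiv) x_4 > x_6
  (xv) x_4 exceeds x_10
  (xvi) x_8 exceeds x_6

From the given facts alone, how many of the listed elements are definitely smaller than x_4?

4

From x_4 the given relations immediately reach x_6, x_12, x_10.
From those, x_13 — 4 in total.
No other element is forced below x_4 by the given relations, so the count is 4.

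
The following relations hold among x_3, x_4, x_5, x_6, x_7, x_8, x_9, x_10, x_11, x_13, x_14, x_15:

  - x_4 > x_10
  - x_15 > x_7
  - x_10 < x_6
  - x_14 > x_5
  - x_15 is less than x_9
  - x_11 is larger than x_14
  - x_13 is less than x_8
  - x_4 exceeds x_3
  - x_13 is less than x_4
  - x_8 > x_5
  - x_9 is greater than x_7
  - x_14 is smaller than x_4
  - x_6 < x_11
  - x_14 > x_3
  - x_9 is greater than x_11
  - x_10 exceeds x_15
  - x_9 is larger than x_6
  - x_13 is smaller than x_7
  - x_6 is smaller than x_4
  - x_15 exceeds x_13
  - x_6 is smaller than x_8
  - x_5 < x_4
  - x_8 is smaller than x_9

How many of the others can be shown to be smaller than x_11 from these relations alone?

The elements the relations force below x_11 are x_13, x_7, x_15, x_3, x_10, x_6, x_5, x_14 — no chain reaches any other.
That is 8.

8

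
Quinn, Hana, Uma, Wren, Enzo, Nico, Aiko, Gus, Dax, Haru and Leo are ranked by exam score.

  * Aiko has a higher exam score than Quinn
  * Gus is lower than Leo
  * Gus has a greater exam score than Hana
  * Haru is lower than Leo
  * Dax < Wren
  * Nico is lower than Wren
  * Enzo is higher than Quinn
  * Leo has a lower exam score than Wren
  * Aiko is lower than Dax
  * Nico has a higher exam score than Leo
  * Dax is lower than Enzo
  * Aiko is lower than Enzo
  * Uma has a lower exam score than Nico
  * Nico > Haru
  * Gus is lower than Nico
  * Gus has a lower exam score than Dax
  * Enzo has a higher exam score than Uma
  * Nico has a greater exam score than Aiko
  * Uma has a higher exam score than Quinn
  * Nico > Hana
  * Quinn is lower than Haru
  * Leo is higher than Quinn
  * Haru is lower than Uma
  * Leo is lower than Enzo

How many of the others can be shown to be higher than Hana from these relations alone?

6

The elements the relations force above Hana are Gus, Leo, Dax, Enzo, Nico, Wren — no chain reaches any other.
That is 6.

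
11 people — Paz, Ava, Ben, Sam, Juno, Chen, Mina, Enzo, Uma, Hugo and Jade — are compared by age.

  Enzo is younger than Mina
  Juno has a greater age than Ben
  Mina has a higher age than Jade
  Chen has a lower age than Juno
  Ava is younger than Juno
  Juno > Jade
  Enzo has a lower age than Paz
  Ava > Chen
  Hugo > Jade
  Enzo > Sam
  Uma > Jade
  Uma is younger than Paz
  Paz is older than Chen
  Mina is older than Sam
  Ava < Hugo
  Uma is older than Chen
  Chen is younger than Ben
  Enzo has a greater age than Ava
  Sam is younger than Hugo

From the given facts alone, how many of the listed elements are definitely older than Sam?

4

From Sam the given relations immediately reach Hugo, Enzo, Mina.
From those, Paz — 4 in total.
Nothing else is reachable above Sam; 4 in all.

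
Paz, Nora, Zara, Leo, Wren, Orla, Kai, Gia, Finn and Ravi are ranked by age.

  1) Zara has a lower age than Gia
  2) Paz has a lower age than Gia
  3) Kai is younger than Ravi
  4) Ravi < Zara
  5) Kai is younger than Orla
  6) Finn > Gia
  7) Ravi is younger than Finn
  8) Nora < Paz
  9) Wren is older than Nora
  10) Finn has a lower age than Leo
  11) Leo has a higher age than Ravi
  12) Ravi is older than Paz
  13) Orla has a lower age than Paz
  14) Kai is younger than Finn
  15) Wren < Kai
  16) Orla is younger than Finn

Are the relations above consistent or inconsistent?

Every relation is compatible with Nora < Wren < Kai < Orla < Paz < Ravi < Zara < Gia < Finn < Leo; the set is consistent.

consistent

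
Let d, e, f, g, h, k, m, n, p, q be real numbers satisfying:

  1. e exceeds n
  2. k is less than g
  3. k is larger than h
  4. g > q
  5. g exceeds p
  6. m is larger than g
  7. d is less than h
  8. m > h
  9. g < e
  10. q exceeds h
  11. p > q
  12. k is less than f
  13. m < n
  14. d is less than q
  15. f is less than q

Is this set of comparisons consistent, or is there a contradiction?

consistent

Every relation is compatible with d < h < k < f < q < p < g < m < n < e; the set is consistent.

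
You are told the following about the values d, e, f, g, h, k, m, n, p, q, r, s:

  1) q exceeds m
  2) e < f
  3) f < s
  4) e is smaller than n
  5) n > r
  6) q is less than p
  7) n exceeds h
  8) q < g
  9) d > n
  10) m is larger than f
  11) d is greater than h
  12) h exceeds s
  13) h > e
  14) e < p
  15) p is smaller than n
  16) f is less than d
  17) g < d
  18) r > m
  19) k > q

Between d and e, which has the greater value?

Following the relations from e: e < f < m < r < n < d.
So e < d; d is the larger of the two.

d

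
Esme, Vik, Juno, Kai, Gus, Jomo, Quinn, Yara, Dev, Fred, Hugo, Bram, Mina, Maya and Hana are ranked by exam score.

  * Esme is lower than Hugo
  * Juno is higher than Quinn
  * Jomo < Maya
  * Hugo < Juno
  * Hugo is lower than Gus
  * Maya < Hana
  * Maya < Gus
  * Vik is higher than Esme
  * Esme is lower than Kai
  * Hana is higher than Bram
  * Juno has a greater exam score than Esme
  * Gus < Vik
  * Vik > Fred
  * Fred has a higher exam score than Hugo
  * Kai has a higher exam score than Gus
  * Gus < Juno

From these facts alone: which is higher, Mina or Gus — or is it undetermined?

Following every chain through Mina: nothing is chained to Mina.
Gus is not reached, and no chain runs the other way from Gus to Mina.
So the given relations leave the order of Mina and Gus undetermined.

undetermined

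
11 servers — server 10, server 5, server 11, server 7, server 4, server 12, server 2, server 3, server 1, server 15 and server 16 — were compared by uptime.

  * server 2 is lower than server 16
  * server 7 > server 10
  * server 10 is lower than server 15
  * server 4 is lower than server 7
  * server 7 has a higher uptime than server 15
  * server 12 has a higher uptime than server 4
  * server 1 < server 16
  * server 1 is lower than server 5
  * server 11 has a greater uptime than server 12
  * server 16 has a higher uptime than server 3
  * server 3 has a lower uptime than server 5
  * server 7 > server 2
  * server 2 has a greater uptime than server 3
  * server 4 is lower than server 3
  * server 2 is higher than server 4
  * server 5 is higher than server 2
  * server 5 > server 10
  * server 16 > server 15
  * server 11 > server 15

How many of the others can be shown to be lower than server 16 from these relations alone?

6

Directly below server 16: server 15, server 3, server 1, server 2.
One step further: server 4, server 10 (6 so far).
Nothing else is reachable below server 16; 6 in all.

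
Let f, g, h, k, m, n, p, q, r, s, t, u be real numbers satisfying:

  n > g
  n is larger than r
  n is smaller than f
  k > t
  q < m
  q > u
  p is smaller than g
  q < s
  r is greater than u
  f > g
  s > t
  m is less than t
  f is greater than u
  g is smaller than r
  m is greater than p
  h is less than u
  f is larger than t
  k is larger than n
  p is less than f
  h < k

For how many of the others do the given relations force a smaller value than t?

Directly below t: m.
One step further: p, q (3 so far).
One step further: u (4 so far).
One step further: h (5 so far).
No other element is forced below t by the given relations, so the count is 5.

5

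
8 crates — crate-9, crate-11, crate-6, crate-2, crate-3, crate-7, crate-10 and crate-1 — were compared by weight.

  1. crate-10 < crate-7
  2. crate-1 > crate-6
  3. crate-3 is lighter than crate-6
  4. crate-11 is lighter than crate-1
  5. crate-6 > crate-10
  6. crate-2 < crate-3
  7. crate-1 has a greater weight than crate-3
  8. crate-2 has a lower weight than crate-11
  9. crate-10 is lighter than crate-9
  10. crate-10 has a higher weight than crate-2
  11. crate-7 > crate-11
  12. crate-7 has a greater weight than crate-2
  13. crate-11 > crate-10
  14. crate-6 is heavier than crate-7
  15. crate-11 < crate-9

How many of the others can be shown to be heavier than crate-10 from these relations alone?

5

The elements the relations force above crate-10 are crate-11, crate-7, crate-9, crate-6, crate-1 — no chain reaches any other.
That is 5.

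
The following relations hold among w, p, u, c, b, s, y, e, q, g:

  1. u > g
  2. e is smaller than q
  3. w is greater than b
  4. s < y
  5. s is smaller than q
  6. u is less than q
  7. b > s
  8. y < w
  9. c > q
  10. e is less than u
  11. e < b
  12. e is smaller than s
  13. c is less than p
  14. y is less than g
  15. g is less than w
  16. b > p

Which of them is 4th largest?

Chaining the given pairs: e < s < y < g < u < q < c < p < b < w.
The 4th largest is c.

c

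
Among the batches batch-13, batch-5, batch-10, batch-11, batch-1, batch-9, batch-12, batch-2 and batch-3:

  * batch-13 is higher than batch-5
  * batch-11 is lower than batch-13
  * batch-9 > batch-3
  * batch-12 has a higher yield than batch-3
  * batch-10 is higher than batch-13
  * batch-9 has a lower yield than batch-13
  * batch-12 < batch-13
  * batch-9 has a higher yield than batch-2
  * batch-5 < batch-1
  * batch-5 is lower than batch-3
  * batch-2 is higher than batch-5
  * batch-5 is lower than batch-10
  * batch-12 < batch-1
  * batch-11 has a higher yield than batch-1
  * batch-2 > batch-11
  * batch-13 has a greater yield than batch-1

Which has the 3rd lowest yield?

batch-12

The consecutive relations fix a unique order: batch-5 < batch-3 < batch-12 < batch-1 < batch-11 < batch-2 < batch-9 < batch-13 < batch-10.
Counting 3 from the smallest end gives batch-12.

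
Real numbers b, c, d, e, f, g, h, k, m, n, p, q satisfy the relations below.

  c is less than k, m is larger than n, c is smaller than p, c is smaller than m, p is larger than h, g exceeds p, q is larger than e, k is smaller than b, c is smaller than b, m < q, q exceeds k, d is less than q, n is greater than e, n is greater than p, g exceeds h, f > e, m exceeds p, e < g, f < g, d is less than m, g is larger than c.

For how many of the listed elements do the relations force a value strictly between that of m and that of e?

1

The relations place e below m. An element lies strictly between them when it is forced above e and also forced below m.
Above e: {n, f, g, q}. Below m: {d, c, h, p, n}.
Intersection: {n} — 1.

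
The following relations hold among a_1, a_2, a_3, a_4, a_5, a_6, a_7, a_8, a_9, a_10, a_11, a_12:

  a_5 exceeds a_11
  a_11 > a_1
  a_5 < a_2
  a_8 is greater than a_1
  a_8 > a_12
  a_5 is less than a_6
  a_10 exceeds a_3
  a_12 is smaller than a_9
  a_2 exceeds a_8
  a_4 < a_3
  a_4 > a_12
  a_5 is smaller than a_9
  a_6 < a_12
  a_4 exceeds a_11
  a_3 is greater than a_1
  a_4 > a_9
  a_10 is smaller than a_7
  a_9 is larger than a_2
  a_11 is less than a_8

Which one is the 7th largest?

a_8

Piecing the relations together gives one ordering: a_1 < a_11 < a_5 < a_6 < a_12 < a_8 < a_2 < a_9 < a_4 < a_3 < a_10 < a_7.
Counting 7 from the largest end gives a_8.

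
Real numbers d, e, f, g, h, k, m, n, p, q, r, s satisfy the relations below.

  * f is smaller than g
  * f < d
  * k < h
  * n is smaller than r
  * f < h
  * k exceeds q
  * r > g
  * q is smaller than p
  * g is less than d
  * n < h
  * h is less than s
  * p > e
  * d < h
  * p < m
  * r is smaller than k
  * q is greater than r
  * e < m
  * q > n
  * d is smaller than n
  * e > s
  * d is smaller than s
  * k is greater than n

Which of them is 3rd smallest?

d

The consecutive relations fix a unique order: f < g < d < n < r < q < k < h < s < e < p < m.
The 3rd smallest is d.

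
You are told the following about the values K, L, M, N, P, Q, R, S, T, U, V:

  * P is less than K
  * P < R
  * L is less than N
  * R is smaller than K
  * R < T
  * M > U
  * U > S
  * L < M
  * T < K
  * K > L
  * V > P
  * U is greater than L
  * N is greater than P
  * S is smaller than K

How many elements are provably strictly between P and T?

The relations place P below T. An element lies strictly between them when it is forced above P and also forced below T.
Above P: {V, R, N, K}. Below T: {R}.
Intersection: {R} — 1.

1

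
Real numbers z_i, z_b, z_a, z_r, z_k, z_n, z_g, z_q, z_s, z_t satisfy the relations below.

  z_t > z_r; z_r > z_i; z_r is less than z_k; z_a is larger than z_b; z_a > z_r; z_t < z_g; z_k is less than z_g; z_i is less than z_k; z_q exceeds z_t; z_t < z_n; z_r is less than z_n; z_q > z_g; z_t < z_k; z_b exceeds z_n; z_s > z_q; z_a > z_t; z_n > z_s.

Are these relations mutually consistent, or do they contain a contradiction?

consistent

The single ordering z_i < z_r < z_t < z_k < z_g < z_q < z_s < z_n < z_b < z_a satisfies every listed relation, so no contradiction arises.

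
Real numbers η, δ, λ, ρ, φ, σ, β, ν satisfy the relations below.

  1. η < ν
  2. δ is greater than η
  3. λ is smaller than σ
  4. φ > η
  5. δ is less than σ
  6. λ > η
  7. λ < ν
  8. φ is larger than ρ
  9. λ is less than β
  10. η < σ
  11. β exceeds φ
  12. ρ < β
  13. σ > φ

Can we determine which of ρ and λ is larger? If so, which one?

undetermined

Following every chain through ρ: above ρ we get φ, β, σ.
λ is not reached, and no chain runs the other way from λ to ρ.
So the given relations leave the order of ρ and λ undetermined.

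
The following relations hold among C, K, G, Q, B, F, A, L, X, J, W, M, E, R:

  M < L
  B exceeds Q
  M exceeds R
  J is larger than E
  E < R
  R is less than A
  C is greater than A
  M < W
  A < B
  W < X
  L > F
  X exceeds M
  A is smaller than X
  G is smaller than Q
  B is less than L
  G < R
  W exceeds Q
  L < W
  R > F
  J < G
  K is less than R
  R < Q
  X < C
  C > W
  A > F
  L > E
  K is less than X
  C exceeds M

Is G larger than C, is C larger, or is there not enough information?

Link the given pairs in sequence: G < R; R < Q; Q < B; B < L; L < W; W < X; X < C.
Chaining these gives G < R < Q < B < L < W < X < C.
So C is larger.

C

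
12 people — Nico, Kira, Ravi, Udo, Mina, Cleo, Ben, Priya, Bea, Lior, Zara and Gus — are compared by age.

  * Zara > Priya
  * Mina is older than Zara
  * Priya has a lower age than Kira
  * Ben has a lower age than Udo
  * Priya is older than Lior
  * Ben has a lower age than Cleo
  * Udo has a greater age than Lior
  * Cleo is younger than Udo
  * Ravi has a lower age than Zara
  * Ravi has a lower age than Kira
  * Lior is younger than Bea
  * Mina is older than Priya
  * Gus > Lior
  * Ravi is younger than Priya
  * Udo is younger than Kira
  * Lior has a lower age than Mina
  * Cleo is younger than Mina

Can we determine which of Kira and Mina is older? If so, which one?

Following every chain through Kira: below Kira we get Ben, Lior, Ravi, Cleo, Udo, Priya.
Mina is not reached, and no chain runs the other way from Mina to Kira.
So the given relations leave the order of Kira and Mina undetermined.

undetermined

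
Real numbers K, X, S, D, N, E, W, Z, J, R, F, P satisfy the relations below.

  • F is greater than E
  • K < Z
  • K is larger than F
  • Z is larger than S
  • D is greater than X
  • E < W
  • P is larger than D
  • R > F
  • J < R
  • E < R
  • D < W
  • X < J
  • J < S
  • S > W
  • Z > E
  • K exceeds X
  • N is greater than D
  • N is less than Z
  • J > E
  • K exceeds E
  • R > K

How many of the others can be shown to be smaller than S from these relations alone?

5

Directly below S: W, J.
One step further: X, D, E (5 so far).
Nothing else is reachable below S; 5 in all.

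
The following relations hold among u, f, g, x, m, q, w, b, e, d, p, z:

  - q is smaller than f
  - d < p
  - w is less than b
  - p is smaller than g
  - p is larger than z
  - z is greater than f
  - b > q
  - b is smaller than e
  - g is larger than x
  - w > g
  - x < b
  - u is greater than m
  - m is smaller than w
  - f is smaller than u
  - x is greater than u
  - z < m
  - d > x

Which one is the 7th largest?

Piecing the relations together gives one ordering: q < f < z < m < u < x < d < p < g < w < b < e.
Counting 7 from the largest end gives x.

x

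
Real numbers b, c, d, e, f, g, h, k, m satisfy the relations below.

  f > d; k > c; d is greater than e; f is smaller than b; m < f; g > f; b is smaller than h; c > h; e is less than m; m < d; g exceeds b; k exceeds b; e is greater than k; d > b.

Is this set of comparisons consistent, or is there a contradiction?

inconsistent

Chaining the given relations yields b < h < c < k < e < m < d < f, so b < f. But one relation states f < b. These cannot both hold.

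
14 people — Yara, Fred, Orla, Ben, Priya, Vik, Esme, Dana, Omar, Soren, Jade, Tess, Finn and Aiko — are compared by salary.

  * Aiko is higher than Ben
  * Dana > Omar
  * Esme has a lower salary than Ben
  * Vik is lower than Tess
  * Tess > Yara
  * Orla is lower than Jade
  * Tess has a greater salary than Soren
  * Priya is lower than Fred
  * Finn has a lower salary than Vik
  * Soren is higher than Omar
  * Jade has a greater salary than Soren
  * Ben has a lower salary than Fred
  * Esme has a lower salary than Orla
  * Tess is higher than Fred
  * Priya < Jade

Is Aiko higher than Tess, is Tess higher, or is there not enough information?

undetermined

Following every chain through Aiko: below Aiko we get Esme, Ben.
Tess is not reached, and no chain runs the other way from Tess to Aiko.
So the given relations leave the order of Aiko and Tess undetermined.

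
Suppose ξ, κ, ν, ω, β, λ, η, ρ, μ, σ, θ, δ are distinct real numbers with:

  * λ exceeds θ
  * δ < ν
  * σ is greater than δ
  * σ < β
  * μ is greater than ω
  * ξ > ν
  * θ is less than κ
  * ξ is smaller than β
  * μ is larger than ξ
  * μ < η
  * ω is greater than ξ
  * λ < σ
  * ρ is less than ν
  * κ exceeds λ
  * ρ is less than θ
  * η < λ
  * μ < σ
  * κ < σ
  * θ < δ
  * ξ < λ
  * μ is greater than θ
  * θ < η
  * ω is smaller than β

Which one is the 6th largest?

μ

The consecutive relations fix a unique order: ρ < θ < δ < ν < ξ < ω < μ < η < λ < κ < σ < β.
The 6th largest is μ.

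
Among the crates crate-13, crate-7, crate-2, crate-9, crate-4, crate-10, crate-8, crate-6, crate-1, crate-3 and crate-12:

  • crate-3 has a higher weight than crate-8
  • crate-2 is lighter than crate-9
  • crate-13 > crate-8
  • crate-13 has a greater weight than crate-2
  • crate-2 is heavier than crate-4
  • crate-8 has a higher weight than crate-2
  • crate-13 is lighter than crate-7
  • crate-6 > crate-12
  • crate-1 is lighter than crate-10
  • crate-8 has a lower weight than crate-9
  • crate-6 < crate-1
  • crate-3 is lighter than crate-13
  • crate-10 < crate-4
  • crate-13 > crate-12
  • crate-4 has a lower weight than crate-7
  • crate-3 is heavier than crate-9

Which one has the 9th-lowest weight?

crate-3

Piecing the relations together gives one ordering: crate-12 < crate-6 < crate-1 < crate-10 < crate-4 < crate-2 < crate-8 < crate-9 < crate-3 < crate-13 < crate-7.
Counting 9 from the smallest end gives crate-3.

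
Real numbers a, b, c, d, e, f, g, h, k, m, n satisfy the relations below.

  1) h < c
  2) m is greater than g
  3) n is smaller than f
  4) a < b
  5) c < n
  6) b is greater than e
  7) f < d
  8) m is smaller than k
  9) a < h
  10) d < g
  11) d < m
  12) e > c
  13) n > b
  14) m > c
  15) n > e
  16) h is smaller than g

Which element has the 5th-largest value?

Piecing the relations together gives one ordering: a < h < c < e < b < n < f < d < g < m < k.
Counting 5 from the largest end gives f.

f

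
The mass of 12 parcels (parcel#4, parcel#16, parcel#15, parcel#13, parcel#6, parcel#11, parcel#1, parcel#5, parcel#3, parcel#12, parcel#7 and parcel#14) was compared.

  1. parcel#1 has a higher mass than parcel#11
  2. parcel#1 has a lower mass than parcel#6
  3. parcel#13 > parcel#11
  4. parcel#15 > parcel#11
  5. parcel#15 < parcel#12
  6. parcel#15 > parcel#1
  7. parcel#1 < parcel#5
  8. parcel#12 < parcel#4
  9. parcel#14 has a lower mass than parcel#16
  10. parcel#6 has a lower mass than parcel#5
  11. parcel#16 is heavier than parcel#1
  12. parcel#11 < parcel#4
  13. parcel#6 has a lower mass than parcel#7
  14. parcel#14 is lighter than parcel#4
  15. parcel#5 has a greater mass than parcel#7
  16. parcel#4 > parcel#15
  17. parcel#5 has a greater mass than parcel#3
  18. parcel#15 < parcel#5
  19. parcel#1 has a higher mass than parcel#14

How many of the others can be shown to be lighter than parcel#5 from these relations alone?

7

From parcel#5 the given relations immediately reach parcel#3, parcel#1, parcel#6, parcel#15, parcel#7.
From those, parcel#11, parcel#14 — 7 in total.
Nothing else is reachable below parcel#5; 7 in all.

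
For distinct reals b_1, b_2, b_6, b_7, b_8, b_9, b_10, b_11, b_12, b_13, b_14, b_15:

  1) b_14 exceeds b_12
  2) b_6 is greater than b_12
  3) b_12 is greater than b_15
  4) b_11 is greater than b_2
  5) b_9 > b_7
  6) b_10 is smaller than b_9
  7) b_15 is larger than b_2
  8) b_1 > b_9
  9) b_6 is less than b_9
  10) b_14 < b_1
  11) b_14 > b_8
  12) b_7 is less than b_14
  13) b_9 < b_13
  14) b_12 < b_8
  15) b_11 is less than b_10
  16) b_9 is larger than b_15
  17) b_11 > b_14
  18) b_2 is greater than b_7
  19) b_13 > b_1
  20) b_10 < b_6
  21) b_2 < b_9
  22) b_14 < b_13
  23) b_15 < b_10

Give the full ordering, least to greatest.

b_7 < b_2 < b_15 < b_12 < b_8 < b_14 < b_11 < b_10 < b_6 < b_9 < b_1 < b_13

Nothing is placed below b_7, so it is least; from there b_7 < b_2; b_2 < b_15; b_15 < b_12; b_12 < b_8; b_8 < b_14; b_14 < b_11; b_11 < b_10; b_10 < b_6; b_6 < b_9; b_9 < b_1; b_1 < b_13, each given directly.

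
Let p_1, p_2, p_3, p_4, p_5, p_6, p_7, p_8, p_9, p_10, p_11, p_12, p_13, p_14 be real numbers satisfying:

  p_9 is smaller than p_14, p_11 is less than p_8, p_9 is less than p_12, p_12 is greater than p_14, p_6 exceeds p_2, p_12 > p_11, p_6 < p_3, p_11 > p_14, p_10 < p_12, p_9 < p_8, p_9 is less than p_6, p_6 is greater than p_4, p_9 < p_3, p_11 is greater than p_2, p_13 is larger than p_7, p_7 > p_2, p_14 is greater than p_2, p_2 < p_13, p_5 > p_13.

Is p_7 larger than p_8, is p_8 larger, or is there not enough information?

Following every chain through p_7: above p_7 we get p_13, p_5; below p_7 we get p_2.
p_8 is not reached, and no chain runs the other way from p_8 to p_7.
So the given relations leave the order of p_7 and p_8 undetermined.

undetermined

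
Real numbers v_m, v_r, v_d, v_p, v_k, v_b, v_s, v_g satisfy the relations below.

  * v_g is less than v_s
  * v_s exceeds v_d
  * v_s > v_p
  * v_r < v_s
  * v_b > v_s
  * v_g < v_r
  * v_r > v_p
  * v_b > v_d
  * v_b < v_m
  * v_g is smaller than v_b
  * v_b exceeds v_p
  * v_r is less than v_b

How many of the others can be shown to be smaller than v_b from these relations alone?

Directly below v_b: v_g, v_p, v_d, v_r, v_s.
No other element is forced below v_b by the given relations, so the count is 5.

5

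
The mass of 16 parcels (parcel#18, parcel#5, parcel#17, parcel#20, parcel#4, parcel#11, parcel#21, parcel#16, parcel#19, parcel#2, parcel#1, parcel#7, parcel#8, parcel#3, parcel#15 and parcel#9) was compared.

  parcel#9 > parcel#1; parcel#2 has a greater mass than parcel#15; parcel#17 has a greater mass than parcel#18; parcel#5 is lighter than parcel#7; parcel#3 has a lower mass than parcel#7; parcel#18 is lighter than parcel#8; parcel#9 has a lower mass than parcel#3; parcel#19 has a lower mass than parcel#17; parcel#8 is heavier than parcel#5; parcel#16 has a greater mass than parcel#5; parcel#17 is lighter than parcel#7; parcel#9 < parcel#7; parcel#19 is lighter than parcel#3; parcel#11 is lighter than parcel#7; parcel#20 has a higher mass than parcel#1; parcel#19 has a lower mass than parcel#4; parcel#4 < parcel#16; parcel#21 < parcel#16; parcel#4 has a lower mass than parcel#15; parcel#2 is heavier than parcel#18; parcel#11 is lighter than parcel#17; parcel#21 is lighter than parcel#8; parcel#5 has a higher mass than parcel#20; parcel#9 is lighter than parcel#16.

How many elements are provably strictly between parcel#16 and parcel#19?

Chaining upward from parcel#19 reaches: parcel#17, parcel#4, parcel#15, parcel#2, parcel#3, parcel#7.
Chaining downward from parcel#16 reaches: parcel#1, parcel#20, parcel#5, parcel#9, parcel#21, parcel#4.
Strictly between parcel#19 and parcel#16 are those in both lists: parcel#4 — 1 element.

1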